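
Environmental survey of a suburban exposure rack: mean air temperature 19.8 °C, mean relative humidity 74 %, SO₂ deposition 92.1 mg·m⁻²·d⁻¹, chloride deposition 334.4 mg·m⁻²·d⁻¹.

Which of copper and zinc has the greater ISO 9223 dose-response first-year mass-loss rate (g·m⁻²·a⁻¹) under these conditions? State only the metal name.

copper: temperature factor f = -0.080·(9.8) = -0.7840
  SO₂ term: 0.0053·92.1^0.26·exp(0.059·74-0.7840) = 0.6175
  Sd branch = 0.01025·Sd^0.27·e^(0.036·RH+0.049·T) = 1.865 μm/a
  r_corr = 0.6175 + 1.865 = 2.482 μm/a
  mass loss = 2.482 μm/a × 8.96 g/cm³ = 22.24 g·m⁻²·a⁻¹
zinc: f(T) = -0.071·(T−10) [T>10 °C] = -0.6958
  SO₂ term: 0.0129·92.1^0.44·exp(0.046·74-0.6958) = 1.416
  Sd branch = 0.0175·Sd^0.57·e^(0.008·RH+0.085·T) = 4.676 μm/a
  r_corr = 1.416 + 4.676 = 6.092 μm/a
  mass loss = 6.092 μm/a × 7.14 g/cm³ = 43.5 g·m⁻²·a⁻¹
Ordering by g·m⁻²·a⁻¹: zinc (43.5) > copper (22.2)

zinc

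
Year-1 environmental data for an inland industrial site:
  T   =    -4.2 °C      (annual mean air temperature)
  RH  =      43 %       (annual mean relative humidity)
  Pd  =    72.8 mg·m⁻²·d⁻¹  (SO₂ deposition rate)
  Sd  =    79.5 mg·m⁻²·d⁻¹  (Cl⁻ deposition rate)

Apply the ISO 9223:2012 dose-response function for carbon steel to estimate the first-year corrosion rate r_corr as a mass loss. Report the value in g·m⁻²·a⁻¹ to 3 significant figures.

carbon steel: temperature factor f = +0.150·(-14.2) = -2.1300
  SO₂ term: 1.77·72.8^0.52·exp(0.02·43-2.1300) = 4.621
  Cl⁻ term: 0.102·79.5^0.62·exp(0.033·43+0.04·-4.2) = 5.372
  r_corr = 4.621 + 5.372 = 9.993 μm/a
Convert to mass loss: 9.993 μm/a × 7.85 g/cm³ = 78.44 g·m⁻²·a⁻¹

r_corr = 78.4 g·m⁻²·a⁻¹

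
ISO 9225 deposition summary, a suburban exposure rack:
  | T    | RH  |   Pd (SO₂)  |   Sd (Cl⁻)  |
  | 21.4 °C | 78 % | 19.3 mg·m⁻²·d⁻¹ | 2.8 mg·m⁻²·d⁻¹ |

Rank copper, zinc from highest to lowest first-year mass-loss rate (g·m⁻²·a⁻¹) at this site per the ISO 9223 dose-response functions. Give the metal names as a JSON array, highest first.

copper: f(T) = -0.080·(T−10) [T>10 °C] = -0.9120
  Pd branch = 0.0053·Pd^0.26·e^(0.059·RH+f) = 0.4582 μm/a
  Cl⁻ term: 0.01025·2.8^0.27·exp(0.036·78+0.049·21.4) = 0.6403
  r_corr = 0.4582 + 0.6403 = 1.098 μm/a
  mass loss = 1.098 μm/a × 8.96 g/cm³ = 9.842 g·m⁻²·a⁻¹
zinc: T>10 °C ⇒ hinge -0.071·(21.4−10) = -0.8094
  Pd branch = 0.0129·Pd^0.44·e^(0.046·RH+f) = 0.7638 μm/a
  Cl⁻ term: 0.0175·2.8^0.57·exp(0.008·78+0.085·21.4) = 0.3622
  r_corr = 0.7638 + 0.3622 = 1.126 μm/a
  mass loss = 1.126 μm/a × 7.14 g/cm³ = 8.039 g·m⁻²·a⁻¹
Ordering by g·m⁻²·a⁻¹: copper (9.84) > zinc (8.04)

["copper", "zinc"]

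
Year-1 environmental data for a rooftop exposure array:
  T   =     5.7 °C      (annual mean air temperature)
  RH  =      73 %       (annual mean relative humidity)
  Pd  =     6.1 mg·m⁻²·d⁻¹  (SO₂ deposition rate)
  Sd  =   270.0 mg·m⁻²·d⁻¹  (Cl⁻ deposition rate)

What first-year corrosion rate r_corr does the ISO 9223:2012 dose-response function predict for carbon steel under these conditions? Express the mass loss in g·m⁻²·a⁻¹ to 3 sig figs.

carbon steel: T≤10 °C ⇒ hinge +0.150·(5.7−10) = -0.6450
  sulphur-dioxide contribution → 10.24 μm/a
  chloride contribution → 45.84 μm/a
  ⇒ r_corr(carbon steel) = 56.08 μm/a
Convert to mass loss: 56.08 μm/a × 7.85 g/cm³ = 440.3 g·m⁻²·a⁻¹

r_corr = 440 g·m⁻²·a⁻¹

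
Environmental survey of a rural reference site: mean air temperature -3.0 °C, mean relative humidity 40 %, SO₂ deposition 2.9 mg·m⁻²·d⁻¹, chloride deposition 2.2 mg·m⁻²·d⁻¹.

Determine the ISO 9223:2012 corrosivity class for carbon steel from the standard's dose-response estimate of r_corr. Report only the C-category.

C2

carbon steel: T≤10 °C ⇒ hinge +0.150·(-3.0−10) = -1.9500
  sulphur-dioxide contribution → 0.9749 μm/a
  chloride contribution → 0.5521 μm/a
  total first-year rate 1.527 μm/a
ISO 9223 Table 2 (carbon steel): 1.3 < 1.53 ≤ 25 μm/a ⇒ C2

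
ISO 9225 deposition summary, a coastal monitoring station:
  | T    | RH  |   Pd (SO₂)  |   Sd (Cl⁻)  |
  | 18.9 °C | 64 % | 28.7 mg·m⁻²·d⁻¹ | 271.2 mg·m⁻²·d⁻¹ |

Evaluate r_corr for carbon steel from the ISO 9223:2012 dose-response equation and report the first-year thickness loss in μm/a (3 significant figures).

r_corr = 80.5 μm/a

carbon steel: f(T) = -0.054·(T−10) [T>10 °C] = -0.4806
  sulphur-dioxide contribution → 22.56 μm/a
  chloride contribution → 57.92 μm/a
  ⇒ r_corr(carbon steel) = 80.47 μm/a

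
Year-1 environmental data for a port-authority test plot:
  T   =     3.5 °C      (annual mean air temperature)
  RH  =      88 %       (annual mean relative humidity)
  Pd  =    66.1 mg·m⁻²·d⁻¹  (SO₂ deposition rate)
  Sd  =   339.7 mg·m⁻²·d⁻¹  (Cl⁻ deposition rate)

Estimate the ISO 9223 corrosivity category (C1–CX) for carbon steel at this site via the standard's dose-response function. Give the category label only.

carbon steel: f(T) = +0.150·(T−10) [T≤10 °C] = -0.9750
  sulphur-dioxide contribution → 34.31 μm/a
  chloride contribution → 79.41 μm/a
  total first-year rate 113.7 μm/a
ISO 9223 Table 2 (carbon steel): 80 < 114 ≤ 200 μm/a ⇒ C5

C5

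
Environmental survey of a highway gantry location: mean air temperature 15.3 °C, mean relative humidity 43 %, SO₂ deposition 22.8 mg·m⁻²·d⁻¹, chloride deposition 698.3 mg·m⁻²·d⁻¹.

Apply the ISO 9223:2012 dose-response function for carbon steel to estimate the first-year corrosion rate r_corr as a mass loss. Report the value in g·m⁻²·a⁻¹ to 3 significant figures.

r_corr = 479 g·m⁻²·a⁻¹

carbon steel: T>10 °C ⇒ hinge -0.054·(15.3−10) = -0.2862
  SO₂ term: 1.77·22.8^0.52·exp(0.02·43-0.2862) = 15.97
  Cl⁻ term: 0.102·698.3^0.62·exp(0.033·43+0.04·15.3) = 45.08
  r_corr = 15.97 + 45.08 = 61.05 μm/a
Convert to mass loss: 61.05 μm/a × 7.85 g/cm³ = 479.2 g·m⁻²·a⁻¹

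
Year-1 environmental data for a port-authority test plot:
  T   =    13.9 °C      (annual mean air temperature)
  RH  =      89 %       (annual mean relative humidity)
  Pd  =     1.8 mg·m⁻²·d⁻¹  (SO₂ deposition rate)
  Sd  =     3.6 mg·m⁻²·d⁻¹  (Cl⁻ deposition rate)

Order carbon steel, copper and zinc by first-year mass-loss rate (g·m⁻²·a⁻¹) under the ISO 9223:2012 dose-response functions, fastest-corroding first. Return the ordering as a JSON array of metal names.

carbon steel: T>10 °C ⇒ hinge -0.054·(13.9−10) = -0.2106
  SO₂ term: 1.77·1.8^0.52·exp(0.02·89-0.2106) = 11.54
  Sd branch = 0.102·Sd^0.62·e^(0.033·RH+0.04·T) = 7.422 μm/a
  r_corr = 11.54 + 7.422 = 18.96 μm/a
  mass loss = 18.96 μm/a × 7.85 g/cm³ = 148.9 g·m⁻²·a⁻¹
copper: temperature factor f = -0.080·(3.9) = -0.3120
  Pd branch = 0.0053·Pd^0.26·e^(0.059·RH+f) = 0.8622 μm/a
  Cl⁻ term: 0.01025·3.6^0.27·exp(0.036·89+0.049·13.9) = 0.705
  r_corr = 0.8622 + 0.705 = 1.567 μm/a
  mass loss = 1.567 μm/a × 8.96 g/cm³ = 14.04 g·m⁻²·a⁻¹
zinc: f(T) = -0.071·(T−10) [T>10 °C] = -0.2769
  Pd branch = 0.0129·Pd^0.44·e^(0.046·RH+f) = 0.7597 μm/a
  Cl⁻ term: 0.0175·3.6^0.57·exp(0.008·89+0.085·13.9) = 0.2412
  sum: 0.7597 + 0.2412 → r_corr = 1.001 μm/a
  mass loss = 1.001 μm/a × 7.14 g/cm³ = 7.147 g·m⁻²·a⁻¹
Ordering by g·m⁻²·a⁻¹: carbon steel (149) > copper (14) > zinc (7.15)

["carbon steel", "copper", "zinc"]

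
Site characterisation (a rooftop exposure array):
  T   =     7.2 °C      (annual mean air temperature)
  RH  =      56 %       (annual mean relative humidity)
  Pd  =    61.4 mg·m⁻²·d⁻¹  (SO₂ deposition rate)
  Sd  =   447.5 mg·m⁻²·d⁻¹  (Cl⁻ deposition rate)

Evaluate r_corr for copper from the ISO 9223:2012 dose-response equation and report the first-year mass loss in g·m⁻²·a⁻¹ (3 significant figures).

r_corr = 7.75 g·m⁻²·a⁻¹

copper: f(T) = +0.126·(T−10) [T≤10 °C] = -0.3528
  sulphur-dioxide contribution → 0.2957 μm/a
  chloride contribution → 0.5691 μm/a
  ⇒ r_corr(copper) = 0.8648 μm/a
Convert to mass loss: 0.8648 μm/a × 8.96 g/cm³ = 7.749 g·m⁻²·a⁻¹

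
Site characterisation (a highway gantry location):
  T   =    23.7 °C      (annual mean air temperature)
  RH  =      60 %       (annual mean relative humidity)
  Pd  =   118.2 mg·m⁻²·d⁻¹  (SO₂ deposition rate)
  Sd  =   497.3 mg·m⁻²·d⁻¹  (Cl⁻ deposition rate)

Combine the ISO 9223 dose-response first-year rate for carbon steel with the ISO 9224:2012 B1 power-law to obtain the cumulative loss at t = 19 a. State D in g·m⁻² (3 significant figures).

carbon steel: T>10 °C ⇒ hinge -0.054·(23.7−10) = -0.7398
  SO₂ term: 1.77·118.2^0.52·exp(0.02·60-0.7398) = 33.54
  Sd branch = 0.102·Sd^0.62·e^(0.033·RH+0.04·T) = 89.56 μm/a
  r_corr = 33.54 + 89.56 = 123.1 μm/a
Long-term exponent b (ISO 9224 Table 2, B1) = 0.523
  D(19) = 123.1 × 19^0.523 = 123.1 × 4.664 = 574.2 μm
  Mass loss = 574.2 μm × 7.85 g/cm³ = 4507 g·m⁻²

D(19) = 4.51e+03 g·m⁻²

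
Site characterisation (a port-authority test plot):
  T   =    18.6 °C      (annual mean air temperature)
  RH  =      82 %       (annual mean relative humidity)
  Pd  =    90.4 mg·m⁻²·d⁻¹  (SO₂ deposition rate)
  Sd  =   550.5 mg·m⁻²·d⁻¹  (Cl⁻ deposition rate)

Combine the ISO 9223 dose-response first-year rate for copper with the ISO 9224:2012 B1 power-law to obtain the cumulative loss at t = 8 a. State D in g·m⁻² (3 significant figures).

copper: T>10 °C ⇒ hinge -0.080·(18.6−10) = -0.6880
  sulphur-dioxide contribution → 1.084 μm/a
  chloride contribution → 2.683 μm/a
  total first-year rate 3.767 μm/a
ISO 9224: D(t) = r_corr · t^b with b = 0.667 (copper, B1)
  D(8) = 3.767 × 8^0.667 = 3.767 × 4.003 = 15.08 μm
  Mass loss = 15.08 μm × 8.96 g/cm³ = 135.1 g·m⁻²

D(8) = 135 g·m⁻²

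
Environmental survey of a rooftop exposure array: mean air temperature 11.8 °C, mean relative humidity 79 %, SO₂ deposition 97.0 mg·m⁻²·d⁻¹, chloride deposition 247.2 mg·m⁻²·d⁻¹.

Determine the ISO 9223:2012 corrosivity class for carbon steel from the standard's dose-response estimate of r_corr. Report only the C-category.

carbon steel: f(T) = -0.054·(T−10) [T>10 °C] = -0.0972
  Pd branch = 1.77·Pd^0.52·e^(0.02·RH+f) = 84.15 μm/a
  Cl⁻ term: 0.102·247.2^0.62·exp(0.033·79+0.04·11.8) = 67.53
  r_corr = 84.15 + 67.53 = 151.7 μm/a
ISO 9223 Table 2 (carbon steel): 80 < 152 ≤ 200 μm/a ⇒ C5

C5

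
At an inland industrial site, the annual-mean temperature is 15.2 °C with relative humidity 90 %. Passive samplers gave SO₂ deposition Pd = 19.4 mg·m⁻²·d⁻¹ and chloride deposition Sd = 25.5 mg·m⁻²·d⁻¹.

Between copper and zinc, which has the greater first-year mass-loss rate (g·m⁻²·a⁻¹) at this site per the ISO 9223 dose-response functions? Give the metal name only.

copper: temperature factor f = -0.080·(5.2) = -0.4160
  Pd branch = 0.0053·Pd^0.26·e^(0.059·RH+f) = 1.529 μm/a
  Sd branch = 0.01025·Sd^0.27·e^(0.036·RH+0.049·T) = 1.321 μm/a
  sum: 1.529 + 1.321 → r_corr = 2.851 μm/a
  mass loss = 2.851 μm/a × 8.96 g/cm³ = 25.54 g·m⁻²·a⁻¹
zinc: f(T) = -0.071·(T−10) [T>10 °C] = -0.3692
  SO₂ term: 0.0129·19.4^0.44·exp(0.046·90-0.3692) = 2.065
  Sd branch = 0.0175·Sd^0.57·e^(0.008·RH+0.085·T) = 0.829 μm/a
  r_corr = 2.065 + 0.829 = 2.894 μm/a
  mass loss = 2.894 μm/a × 7.14 g/cm³ = 20.66 g·m⁻²·a⁻¹
Ordering by g·m⁻²·a⁻¹: copper (25.5) > zinc (20.7)

copper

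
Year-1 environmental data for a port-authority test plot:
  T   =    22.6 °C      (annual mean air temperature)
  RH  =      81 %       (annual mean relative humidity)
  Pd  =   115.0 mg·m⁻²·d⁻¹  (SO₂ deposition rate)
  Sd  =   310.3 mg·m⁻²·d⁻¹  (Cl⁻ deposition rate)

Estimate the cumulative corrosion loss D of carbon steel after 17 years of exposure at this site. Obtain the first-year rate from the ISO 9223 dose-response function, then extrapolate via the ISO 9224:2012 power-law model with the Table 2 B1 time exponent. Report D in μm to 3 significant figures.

carbon steel: f(T) = -0.054·(T−10) [T>10 °C] = -0.6804
  sulphur-dioxide contribution → 53.41 μm/a
  chloride contribution → 127.9 μm/a
  total first-year rate 181.3 μm/a
ISO 9224: D(t) = r_corr · t^b with b = 0.523 (carbon steel, B1)
  D(17) = 181.3 × 17^0.523 = 181.3 × 4.401 = 798 μm

D(17) = 798 μm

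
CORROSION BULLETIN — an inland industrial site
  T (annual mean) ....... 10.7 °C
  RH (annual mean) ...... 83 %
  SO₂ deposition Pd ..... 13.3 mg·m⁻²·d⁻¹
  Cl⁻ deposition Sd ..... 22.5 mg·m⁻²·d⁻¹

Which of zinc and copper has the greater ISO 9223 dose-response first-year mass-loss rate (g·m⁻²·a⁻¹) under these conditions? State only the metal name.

zinc: T>10 °C ⇒ hinge -0.071·(10.7−10) = -0.0497
  Pd branch = 0.0129·Pd^0.44·e^(0.046·RH+f) = 1.744 μm/a
  Sd branch = 0.0175·Sd^0.57·e^(0.008·RH+0.085·T) = 0.4979 μm/a
  r_corr = 1.744 + 0.4979 = 2.242 μm/a
  mass loss = 2.242 μm/a × 7.14 g/cm³ = 16.01 g·m⁻²·a⁻¹
copper: temperature factor f = -0.080·(0.7) = -0.0560
  Pd branch = 0.0053·Pd^0.26·e^(0.059·RH+f) = 1.315 μm/a
  Cl⁻ term: 0.01025·22.5^0.27·exp(0.036·83+0.049·10.7) = 0.7965
  r_corr = 1.315 + 0.7965 = 2.111 μm/a
  mass loss = 2.111 μm/a × 8.96 g/cm³ = 18.92 g·m⁻²·a⁻¹
Ordering by g·m⁻²·a⁻¹: copper (18.9) > zinc (16)

copper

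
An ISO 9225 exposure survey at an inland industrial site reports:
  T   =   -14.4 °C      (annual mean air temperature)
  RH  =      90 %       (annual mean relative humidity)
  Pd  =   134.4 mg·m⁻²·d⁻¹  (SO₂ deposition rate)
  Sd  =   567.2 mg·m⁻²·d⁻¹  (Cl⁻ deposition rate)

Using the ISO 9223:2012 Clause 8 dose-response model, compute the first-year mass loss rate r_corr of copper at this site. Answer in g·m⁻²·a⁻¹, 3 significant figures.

r_corr = 8.00 g·m⁻²·a⁻¹

copper: T≤10 °C ⇒ hinge +0.126·(-14.4−10) = -3.0744
  SO₂ term: 0.0053·134.4^0.26·exp(0.059·90-3.0744) = 0.1772
  Cl⁻ term: 0.01025·567.2^0.27·exp(0.036·90+0.049·-14.4) = 0.716
  sum: 0.1772 + 0.716 → r_corr = 0.8932 μm/a
Convert to mass loss: 0.8932 μm/a × 8.96 g/cm³ = 8.003 g·m⁻²·a⁻¹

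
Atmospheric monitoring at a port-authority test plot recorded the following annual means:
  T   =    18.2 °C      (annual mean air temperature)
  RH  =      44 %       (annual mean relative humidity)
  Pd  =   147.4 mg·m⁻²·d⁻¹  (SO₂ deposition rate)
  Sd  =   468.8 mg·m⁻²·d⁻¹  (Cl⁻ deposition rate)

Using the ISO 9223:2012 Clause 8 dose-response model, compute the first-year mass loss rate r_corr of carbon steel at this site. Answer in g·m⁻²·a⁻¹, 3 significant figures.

carbon steel: T>10 °C ⇒ hinge -0.054·(18.2−10) = -0.4428
  SO₂ term: 1.77·147.4^0.52·exp(0.02·44-0.4428) = 36.77
  Sd branch = 0.102·Sd^0.62·e^(0.033·RH+0.04·T) = 40.87 μm/a
  r_corr = 36.77 + 40.87 = 77.63 μm/a
Convert to mass loss: 77.63 μm/a × 7.85 g/cm³ = 609.4 g·m⁻²·a⁻¹

r_corr = 609 g·m⁻²·a⁻¹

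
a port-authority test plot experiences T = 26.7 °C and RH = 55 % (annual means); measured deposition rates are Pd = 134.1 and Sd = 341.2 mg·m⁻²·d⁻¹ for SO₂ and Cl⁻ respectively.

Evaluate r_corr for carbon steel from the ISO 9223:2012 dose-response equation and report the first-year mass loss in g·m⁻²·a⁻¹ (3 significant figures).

carbon steel: temperature factor f = -0.054·(16.7) = -0.9018
  SO₂ term: 1.77·134.1^0.52·exp(0.02·55-0.9018) = 27.56
  Sd branch = 0.102·Sd^0.62·e^(0.033·RH+0.04·T) = 67.79 μm/a
  r_corr = 27.56 + 67.79 = 95.35 μm/a
Convert to mass loss: 95.35 μm/a × 7.85 g/cm³ = 748.5 g·m⁻²·a⁻¹

r_corr = 748 g·m⁻²·a⁻¹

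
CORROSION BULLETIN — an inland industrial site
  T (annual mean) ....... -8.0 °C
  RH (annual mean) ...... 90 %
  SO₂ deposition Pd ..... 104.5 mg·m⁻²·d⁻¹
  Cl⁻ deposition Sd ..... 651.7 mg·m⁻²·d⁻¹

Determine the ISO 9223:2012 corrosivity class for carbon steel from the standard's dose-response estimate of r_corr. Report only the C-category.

C5

carbon steel: T≤10 °C ⇒ hinge +0.150·(-8.0−10) = -2.7000
  SO₂ term: 1.77·104.5^0.52·exp(0.02·90-2.7000) = 8.073
  Cl⁻ term: 0.102·651.7^0.62·exp(0.033·90+0.04·-8.0) = 80.2
  r_corr = 8.073 + 80.2 = 88.28 μm/a
ISO 9223 Table 2 (carbon steel): 80 < 88.3 ≤ 200 μm/a ⇒ C5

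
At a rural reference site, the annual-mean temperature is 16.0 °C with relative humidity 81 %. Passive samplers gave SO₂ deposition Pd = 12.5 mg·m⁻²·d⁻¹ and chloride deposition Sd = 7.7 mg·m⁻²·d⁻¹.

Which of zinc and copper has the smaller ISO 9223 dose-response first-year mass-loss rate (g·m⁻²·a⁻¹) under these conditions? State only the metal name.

zinc: temperature factor f = -0.071·(6.0) = -0.4260
  Pd branch = 0.0129·Pd^0.44·e^(0.046·RH+f) = 1.063 μm/a
  Sd branch = 0.0175·Sd^0.57·e^(0.008·RH+0.085·T) = 0.4173 μm/a
  r_corr = 1.063 + 0.4173 = 1.48 μm/a
  mass loss = 1.48 μm/a × 7.14 g/cm³ = 10.57 g·m⁻²·a⁻¹
copper: temperature factor f = -0.080·(6.0) = -0.4800
  SO₂ term: 0.0053·12.5^0.26·exp(0.059·81-0.4800) = 0.7525
  Cl⁻ term: 0.01025·7.7^0.27·exp(0.036·81+0.049·16.0) = 0.7194
  r_corr = 0.7525 + 0.7194 = 1.472 μm/a
  mass loss = 1.472 μm/a × 8.96 g/cm³ = 13.19 g·m⁻²·a⁻¹
Ordering by g·m⁻²·a⁻¹: copper (13.2) > zinc (10.6)

zinc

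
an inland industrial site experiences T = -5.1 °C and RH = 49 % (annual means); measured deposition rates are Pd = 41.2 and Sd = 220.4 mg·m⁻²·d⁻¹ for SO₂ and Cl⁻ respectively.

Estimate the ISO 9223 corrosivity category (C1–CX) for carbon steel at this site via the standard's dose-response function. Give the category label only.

carbon steel: T≤10 °C ⇒ hinge +0.150·(-5.1−10) = -2.2650
  SO₂ term: 1.77·41.2^0.52·exp(0.02·49-2.2650) = 3.386
  Sd branch = 0.102·Sd^0.62·e^(0.033·RH+0.04·T) = 11.89 μm/a
  r_corr = 3.386 + 11.89 = 15.27 μm/a
ISO 9223 Table 2 (carbon steel): 1.3 < 15.3 ≤ 25 μm/a ⇒ C2

C2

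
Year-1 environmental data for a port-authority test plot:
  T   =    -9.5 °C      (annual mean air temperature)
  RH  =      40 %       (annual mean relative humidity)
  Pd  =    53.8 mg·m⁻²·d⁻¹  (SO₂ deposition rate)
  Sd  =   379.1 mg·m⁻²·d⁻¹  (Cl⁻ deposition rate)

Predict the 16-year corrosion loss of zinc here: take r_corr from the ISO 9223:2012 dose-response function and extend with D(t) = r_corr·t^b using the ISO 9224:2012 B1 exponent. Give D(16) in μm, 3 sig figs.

D(16) = 5.15 μm

zinc: T≤10 °C ⇒ hinge +0.038·(-9.5−10) = -0.7410
  sulphur-dioxide contribution → 0.2236 μm/a
  chloride contribution → 0.3171 μm/a
  ⇒ r_corr(zinc) = 0.5407 μm/a
ISO 9224: D(t) = r_corr · t^b with b = 0.813 (zinc, B1)
  D(16) = 0.5407 × 16^0.813 = 0.5407 × 9.527 = 5.151 μm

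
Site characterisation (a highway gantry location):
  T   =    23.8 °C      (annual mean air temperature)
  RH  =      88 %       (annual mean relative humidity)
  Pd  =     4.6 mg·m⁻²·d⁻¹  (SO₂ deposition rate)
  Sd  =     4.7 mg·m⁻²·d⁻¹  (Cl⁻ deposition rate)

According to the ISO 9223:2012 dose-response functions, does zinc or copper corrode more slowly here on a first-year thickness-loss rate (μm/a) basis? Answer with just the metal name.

zinc: f(T) = -0.071·(T−10) [T>10 °C] = -0.9798
  Pd branch = 0.0129·Pd^0.44·e^(0.046·RH+f) = 0.5429 μm/a
  Cl⁻ term: 0.0175·4.7^0.57·exp(0.008·88+0.085·23.8) = 0.6463
  sum: 0.5429 + 0.6463 → r_corr = 1.189 μm/a
copper: temperature factor f = -0.080·(13.8) = -1.1040
  Pd branch = 0.0053·Pd^0.26·e^(0.059·RH+f) = 0.4699 μm/a
  Cl⁻ term: 0.01025·4.7^0.27·exp(0.036·88+0.049·23.8) = 1.187
  sum: 0.4699 + 1.187 → r_corr = 1.657 μm/a
Ordering by μm/a: copper (1.66) > zinc (1.19)

zinc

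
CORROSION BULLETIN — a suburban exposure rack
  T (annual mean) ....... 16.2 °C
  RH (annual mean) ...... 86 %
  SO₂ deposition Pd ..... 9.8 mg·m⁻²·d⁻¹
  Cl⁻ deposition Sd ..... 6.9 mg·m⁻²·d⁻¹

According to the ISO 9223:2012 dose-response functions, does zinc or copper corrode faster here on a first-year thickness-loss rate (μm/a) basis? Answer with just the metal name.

copper

zinc: f(T) = -0.071·(T−10) [T>10 °C] = -0.4402
  Pd branch = 0.0129·Pd^0.44·e^(0.046·RH+f) = 1.185 μm/a
  Sd branch = 0.0175·Sd^0.57·e^(0.008·RH+0.085·T) = 0.415 μm/a
  sum: 1.185 + 0.415 → r_corr = 1.6 μm/a
copper: f(T) = -0.080·(T−10) [T>10 °C] = -0.4960
  SO₂ term: 0.0053·9.8^0.26·exp(0.059·86-0.4960) = 0.9337
  Sd branch = 0.01025·Sd^0.27·e^(0.036·RH+0.049·T) = 0.8444 μm/a
  r_corr = 0.9337 + 0.8444 = 1.778 μm/a
Ordering by μm/a: copper (1.78) > zinc (1.6)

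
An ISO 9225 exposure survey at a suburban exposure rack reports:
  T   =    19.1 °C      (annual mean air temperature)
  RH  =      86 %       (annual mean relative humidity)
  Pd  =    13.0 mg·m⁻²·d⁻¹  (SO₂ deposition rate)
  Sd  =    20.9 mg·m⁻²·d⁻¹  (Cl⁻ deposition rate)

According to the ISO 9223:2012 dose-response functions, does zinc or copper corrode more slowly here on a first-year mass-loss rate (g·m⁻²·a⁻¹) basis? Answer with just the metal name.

zinc: f(T) = -0.071·(T−10) [T>10 °C] = -0.6461
  Pd branch = 0.0129·Pd^0.44·e^(0.046·RH+f) = 1.092 μm/a
  Cl⁻ term: 0.0175·20.9^0.57·exp(0.008·86+0.085·19.1) = 0.9986
  r_corr = 1.092 + 0.9986 = 2.091 μm/a
  mass loss = 2.091 μm/a × 7.14 g/cm³ = 14.93 g·m⁻²·a⁻¹
copper: T>10 °C ⇒ hinge -0.080·(19.1−10) = -0.7280
  SO₂ term: 0.0053·13.0^0.26·exp(0.059·86-0.7280) = 0.7968
  Sd branch = 0.01025·Sd^0.27·e^(0.036·RH+0.049·T) = 1.313 μm/a
  r_corr = 0.7968 + 1.313 = 2.11 μm/a
  mass loss = 2.11 μm/a × 8.96 g/cm³ = 18.9 g·m⁻²·a⁻¹
Ordering by g·m⁻²·a⁻¹: copper (18.9) > zinc (14.9)

zinc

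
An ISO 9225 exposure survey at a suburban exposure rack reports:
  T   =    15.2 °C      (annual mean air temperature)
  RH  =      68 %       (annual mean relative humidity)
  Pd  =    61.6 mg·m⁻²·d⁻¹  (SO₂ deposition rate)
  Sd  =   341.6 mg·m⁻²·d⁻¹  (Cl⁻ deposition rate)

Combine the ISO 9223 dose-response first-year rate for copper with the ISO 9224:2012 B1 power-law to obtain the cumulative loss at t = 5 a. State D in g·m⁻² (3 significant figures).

D(5) = 46.4 g·m⁻²

copper: temperature factor f = -0.080·(5.2) = -0.4160
  SO₂ term: 0.0053·61.6^0.26·exp(0.059·68-0.4160) = 0.564
  Sd branch = 0.01025·Sd^0.27·e^(0.036·RH+0.049·T) = 1.206 μm/a
  r_corr = 0.564 + 1.206 = 1.77 μm/a
Long-term exponent b (ISO 9224 Table 2, B1) = 0.667
  D(5) = 1.77 × 5^0.667 = 1.77 × 2.926 = 5.179 μm
  Mass loss = 5.179 μm × 8.96 g/cm³ = 46.4 g·m⁻²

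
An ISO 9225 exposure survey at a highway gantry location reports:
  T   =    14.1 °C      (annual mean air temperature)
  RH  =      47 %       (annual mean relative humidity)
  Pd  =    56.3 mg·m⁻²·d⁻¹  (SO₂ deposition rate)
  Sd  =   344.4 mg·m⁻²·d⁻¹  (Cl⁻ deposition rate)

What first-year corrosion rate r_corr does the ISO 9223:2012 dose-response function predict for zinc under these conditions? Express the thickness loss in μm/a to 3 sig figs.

zinc: temperature factor f = -0.071·(4.1) = -0.2911
  Pd branch = 0.0129·Pd^0.44·e^(0.046·RH+f) = 0.4936 μm/a
  Cl⁻ term: 0.0175·344.4^0.57·exp(0.008·47+0.085·14.1) = 2.36
  r_corr = 0.4936 + 2.36 = 2.854 μm/a

r_corr = 2.85 μm/a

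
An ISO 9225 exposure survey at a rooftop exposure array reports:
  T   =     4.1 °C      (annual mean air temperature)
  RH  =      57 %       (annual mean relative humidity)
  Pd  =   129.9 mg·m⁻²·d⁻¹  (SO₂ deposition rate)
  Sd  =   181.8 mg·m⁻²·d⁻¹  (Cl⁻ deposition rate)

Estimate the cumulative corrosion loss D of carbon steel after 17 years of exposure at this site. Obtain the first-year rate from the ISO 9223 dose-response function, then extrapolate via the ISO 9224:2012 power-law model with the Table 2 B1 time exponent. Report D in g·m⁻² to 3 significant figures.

D(17) = 1.68e+03 g·m⁻²

carbon steel: T≤10 °C ⇒ hinge +0.150·(4.1−10) = -0.8850
  SO₂ term: 1.77·129.9^0.52·exp(0.02·57-0.8850) = 28.69
  Cl⁻ term: 0.102·181.8^0.62·exp(0.033·57+0.04·4.1) = 19.85
  r_corr = 28.69 + 19.85 = 48.54 μm/a
Long-term exponent b (ISO 9224 Table 2, B1) = 0.523
  D(17) = 48.54 × 17^0.523 = 48.54 × 4.401 = 213.6 μm
  Mass loss = 213.6 μm × 7.85 g/cm³ = 1677 g·m⁻²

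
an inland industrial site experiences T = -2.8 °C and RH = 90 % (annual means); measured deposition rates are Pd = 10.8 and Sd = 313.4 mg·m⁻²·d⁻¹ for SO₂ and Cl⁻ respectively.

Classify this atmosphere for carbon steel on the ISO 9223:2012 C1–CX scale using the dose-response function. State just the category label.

C4

carbon steel: T≤10 °C ⇒ hinge +0.150·(-2.8−10) = -1.9200
  SO₂ term: 1.77·10.8^0.52·exp(0.02·90-1.9200) = 5.411
  Cl⁻ term: 0.102·313.4^0.62·exp(0.033·90+0.04·-2.8) = 62.72
  sum: 5.411 + 62.72 → r_corr = 68.13 μm/a
ISO 9223 Table 2 (carbon steel): 50 < 68.1 ≤ 80 μm/a ⇒ C4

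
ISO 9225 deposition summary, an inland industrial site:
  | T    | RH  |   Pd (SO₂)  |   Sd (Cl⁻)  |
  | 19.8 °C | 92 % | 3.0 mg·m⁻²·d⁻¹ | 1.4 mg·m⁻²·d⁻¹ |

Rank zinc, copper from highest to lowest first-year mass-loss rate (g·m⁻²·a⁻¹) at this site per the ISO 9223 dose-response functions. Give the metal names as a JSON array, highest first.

zinc: T>10 °C ⇒ hinge -0.071·(19.8−10) = -0.6958
  sulphur-dioxide contribution → 0.7182 μm/a
  chloride contribution → 0.2382 μm/a
  ⇒ r_corr(zinc) = 0.9564 μm/a
  mass loss = 0.9564 μm/a × 7.14 g/cm³ = 6.829 g·m⁻²·a⁻¹
copper: f(T) = -0.080·(T−10) [T>10 °C] = -0.7840
  sulphur-dioxide contribution → 0.7331 μm/a
  chloride contribution → 0.8127 μm/a
  ⇒ r_corr(copper) = 1.546 μm/a
  mass loss = 1.546 μm/a × 8.96 g/cm³ = 13.85 g·m⁻²·a⁻¹
Ordering by g·m⁻²·a⁻¹: copper (13.9) > zinc (6.83)

["copper", "zinc"]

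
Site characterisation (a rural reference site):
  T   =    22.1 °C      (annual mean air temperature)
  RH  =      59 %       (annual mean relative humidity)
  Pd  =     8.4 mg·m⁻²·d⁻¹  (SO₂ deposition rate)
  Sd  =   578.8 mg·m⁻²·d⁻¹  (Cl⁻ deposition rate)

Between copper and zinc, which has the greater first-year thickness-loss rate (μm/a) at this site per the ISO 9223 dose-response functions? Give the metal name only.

zinc

copper: temperature factor f = -0.080·(12.1) = -0.9680
  sulphur-dioxide contribution → 0.1138 μm/a
  chloride contribution → 1.41 μm/a
  ⇒ r_corr(copper) = 1.524 μm/a
zinc: temperature factor f = -0.071·(12.1) = -0.8591
  sulphur-dioxide contribution → 0.2103 μm/a
  chloride contribution → 6.894 μm/a
  total first-year rate 7.105 μm/a
Ordering by μm/a: zinc (7.1) > copper (1.52)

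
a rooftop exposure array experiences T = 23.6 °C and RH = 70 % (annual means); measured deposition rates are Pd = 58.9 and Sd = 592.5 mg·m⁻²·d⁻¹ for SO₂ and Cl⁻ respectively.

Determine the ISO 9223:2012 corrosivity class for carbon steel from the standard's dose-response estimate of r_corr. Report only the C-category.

carbon steel: temperature factor f = -0.054·(13.6) = -0.7344
  sulphur-dioxide contribution → 28.67 μm/a
  chloride contribution → 138.3 μm/a
  total first-year rate 167 μm/a
167 μm/a falls in (80, 200] for carbon steel → category C5

C5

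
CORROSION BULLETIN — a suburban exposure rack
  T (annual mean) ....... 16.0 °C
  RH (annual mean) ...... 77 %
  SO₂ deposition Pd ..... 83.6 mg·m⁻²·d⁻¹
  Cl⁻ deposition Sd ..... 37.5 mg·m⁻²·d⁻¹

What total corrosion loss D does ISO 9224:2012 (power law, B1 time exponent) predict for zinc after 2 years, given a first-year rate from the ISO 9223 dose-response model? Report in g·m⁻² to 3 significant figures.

D(2) = 38.1 g·m⁻²

zinc: f(T) = -0.071·(T−10) [T>10 °C] = -0.4260
  sulphur-dioxide contribution → 2.04 μm/a
  chloride contribution → 0.9963 μm/a
  ⇒ r_corr(zinc) = 3.036 μm/a
Long-term exponent b (ISO 9224 Table 2, B1) = 0.813
  D(2) = 3.036 × 2^0.813 = 3.036 × 1.757 = 5.334 μm
  Mass loss = 5.334 μm × 7.14 g/cm³ = 38.09 g·m⁻²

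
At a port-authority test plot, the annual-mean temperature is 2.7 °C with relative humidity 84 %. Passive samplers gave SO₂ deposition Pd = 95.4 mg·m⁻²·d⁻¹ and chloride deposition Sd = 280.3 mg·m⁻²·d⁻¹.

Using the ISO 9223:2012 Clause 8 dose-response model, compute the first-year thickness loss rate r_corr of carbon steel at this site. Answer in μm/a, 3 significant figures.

carbon steel: temperature factor f = +0.150·(-7.3) = -1.0950
  SO₂ term: 1.77·95.4^0.52·exp(0.02·84-1.0950) = 33.99
  Cl⁻ term: 0.102·280.3^0.62·exp(0.033·84+0.04·2.7) = 59.83
  r_corr = 33.99 + 59.83 = 93.82 μm/a

r_corr = 93.8 μm/a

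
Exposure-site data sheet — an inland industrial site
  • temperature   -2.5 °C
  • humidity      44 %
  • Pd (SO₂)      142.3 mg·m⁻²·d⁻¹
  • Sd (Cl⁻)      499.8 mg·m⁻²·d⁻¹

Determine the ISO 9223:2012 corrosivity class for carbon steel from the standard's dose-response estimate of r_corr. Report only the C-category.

C3

carbon steel: T≤10 °C ⇒ hinge +0.150·(-2.5−10) = -1.8750
  SO₂ term: 1.77·142.3^0.52·exp(0.02·44-1.8750) = 8.62
  Sd branch = 0.102·Sd^0.62·e^(0.033·RH+0.04·T) = 18.58 μm/a
  sum: 8.62 + 18.58 → r_corr = 27.2 μm/a
27.2 μm/a falls in (25, 50] for carbon steel → category C3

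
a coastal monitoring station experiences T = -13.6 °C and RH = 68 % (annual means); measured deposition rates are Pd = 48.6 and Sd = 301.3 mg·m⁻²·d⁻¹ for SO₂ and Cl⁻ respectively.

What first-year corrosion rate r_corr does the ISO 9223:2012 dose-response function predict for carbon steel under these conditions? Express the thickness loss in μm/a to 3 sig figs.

r_corr = 20.7 μm/a

carbon steel: f(T) = +0.150·(T−10) [T≤10 °C] = -3.5400
  Pd branch = 1.77·Pd^0.52·e^(0.02·RH+f) = 1.508 μm/a
  Cl⁻ term: 0.102·301.3^0.62·exp(0.033·68+0.04·-13.6) = 19.23
  sum: 1.508 + 19.23 → r_corr = 20.73 μm/a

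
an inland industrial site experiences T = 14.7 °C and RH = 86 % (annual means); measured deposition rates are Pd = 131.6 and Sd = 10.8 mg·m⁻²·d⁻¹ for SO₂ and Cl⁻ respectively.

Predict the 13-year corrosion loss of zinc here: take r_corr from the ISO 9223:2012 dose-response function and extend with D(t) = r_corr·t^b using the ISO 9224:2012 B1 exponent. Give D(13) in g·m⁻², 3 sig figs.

zinc: f(T) = -0.071·(T−10) [T>10 °C] = -0.3337
  SO₂ term: 0.0129·131.6^0.44·exp(0.046·86-0.3337) = 4.132
  Cl⁻ term: 0.0175·10.8^0.57·exp(0.008·86+0.085·14.7) = 0.4716
  r_corr = 4.132 + 0.4716 = 4.604 μm/a
Power-law: D(13) = r_corr · 13^0.813
  D(13) = 4.604 × 13^0.813 = 4.604 × 8.047 = 37.05 μm
  Mass loss = 37.05 μm × 7.14 g/cm³ = 264.5 g·m⁻²

D(13) = 265 g·m⁻²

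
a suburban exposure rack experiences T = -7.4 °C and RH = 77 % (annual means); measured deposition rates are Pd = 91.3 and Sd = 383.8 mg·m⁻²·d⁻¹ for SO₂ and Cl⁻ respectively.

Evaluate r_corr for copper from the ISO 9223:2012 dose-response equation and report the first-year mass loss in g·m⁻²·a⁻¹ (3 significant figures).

r_corr = 6.71 g·m⁻²·a⁻¹

copper: f(T) = +0.126·(T−10) [T≤10 °C] = -2.1924
  Pd branch = 0.0053·Pd^0.26·e^(0.059·RH+f) = 0.1798 μm/a
  Sd branch = 0.01025·Sd^0.27·e^(0.036·RH+0.049·T) = 0.5686 μm/a
  r_corr = 0.1798 + 0.5686 = 0.7484 μm/a
Convert to mass loss: 0.7484 μm/a × 8.96 g/cm³ = 6.706 g·m⁻²·a⁻¹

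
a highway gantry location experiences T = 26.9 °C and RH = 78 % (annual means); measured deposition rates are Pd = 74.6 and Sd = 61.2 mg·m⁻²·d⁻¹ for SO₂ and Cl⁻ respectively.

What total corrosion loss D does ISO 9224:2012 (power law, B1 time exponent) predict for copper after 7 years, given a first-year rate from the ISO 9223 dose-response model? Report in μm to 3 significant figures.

copper: f(T) = -0.080·(T−10) [T>10 °C] = -1.3520
  sulphur-dioxide contribution → 0.4194 μm/a
  chloride contribution → 1.928 μm/a
  total first-year rate 2.347 μm/a
Power-law: D(7) = r_corr · 7^0.667
  D(7) = 2.347 × 7^0.667 = 2.347 × 3.662 = 8.595 μm

D(7) = 8.60 μm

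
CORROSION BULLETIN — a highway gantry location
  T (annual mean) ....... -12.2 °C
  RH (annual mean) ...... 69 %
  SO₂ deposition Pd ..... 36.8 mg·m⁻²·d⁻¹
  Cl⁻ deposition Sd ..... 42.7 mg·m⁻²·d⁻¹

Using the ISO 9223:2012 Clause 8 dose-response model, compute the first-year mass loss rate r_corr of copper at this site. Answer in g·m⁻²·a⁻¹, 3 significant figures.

copper: f(T) = +0.126·(T−10) [T≤10 °C] = -2.7972
  sulphur-dioxide contribution → 0.04837 μm/a
  chloride contribution → 0.1863 μm/a
  ⇒ r_corr(copper) = 0.2346 μm/a
Convert to mass loss: 0.2346 μm/a × 8.96 g/cm³ = 2.102 g·m⁻²·a⁻¹

r_corr = 2.10 g·m⁻²·a⁻¹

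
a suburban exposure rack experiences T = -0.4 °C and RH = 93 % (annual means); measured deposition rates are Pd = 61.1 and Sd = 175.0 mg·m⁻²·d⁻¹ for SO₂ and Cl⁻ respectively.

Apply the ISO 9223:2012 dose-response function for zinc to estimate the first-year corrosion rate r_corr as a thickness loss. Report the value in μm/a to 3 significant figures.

r_corr = 4.50 μm/a

zinc: f(T) = +0.038·(T−10) [T≤10 °C] = -0.3952
  Pd branch = 0.0129·Pd^0.44·e^(0.046·RH+f) = 3.826 μm/a
  Cl⁻ term: 0.0175·175.0^0.57·exp(0.008·93+0.085·-0.4) = 0.676
  sum: 3.826 + 0.676 → r_corr = 4.502 μm/a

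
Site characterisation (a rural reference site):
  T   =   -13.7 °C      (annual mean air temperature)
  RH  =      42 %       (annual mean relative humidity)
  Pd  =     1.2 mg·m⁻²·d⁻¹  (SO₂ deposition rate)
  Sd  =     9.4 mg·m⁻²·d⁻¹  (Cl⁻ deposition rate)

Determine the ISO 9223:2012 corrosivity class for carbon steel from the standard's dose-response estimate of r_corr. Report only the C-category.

C1

carbon steel: f(T) = +0.150·(T−10) [T≤10 °C] = -3.5550
  SO₂ term: 1.77·1.2^0.52·exp(0.02·42-3.5550) = 0.1288
  Sd branch = 0.102·Sd^0.62·e^(0.033·RH+0.04·T) = 0.946 μm/a
  r_corr = 0.1288 + 0.946 = 1.075 μm/a
1.07 μm/a falls in (0, 1.3] for carbon steel → category C1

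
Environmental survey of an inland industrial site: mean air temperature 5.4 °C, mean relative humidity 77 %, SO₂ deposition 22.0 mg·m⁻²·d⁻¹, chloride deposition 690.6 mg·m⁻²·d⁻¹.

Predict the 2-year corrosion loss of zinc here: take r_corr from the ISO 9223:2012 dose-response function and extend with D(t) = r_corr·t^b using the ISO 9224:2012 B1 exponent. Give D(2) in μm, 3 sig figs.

zinc: temperature factor f = +0.038·(-4.6) = -0.1748
  SO₂ term: 0.0129·22.0^0.44·exp(0.046·77-0.1748) = 1.458
  Sd branch = 0.0175·Sd^0.57·e^(0.008·RH+0.085·T) = 2.129 μm/a
  sum: 1.458 + 2.129 → r_corr = 3.587 μm/a
Power-law: D(2) = r_corr · 2^0.813
  D(2) = 3.587 × 2^0.813 = 3.587 × 1.757 = 6.302 μm

D(2) = 6.30 μm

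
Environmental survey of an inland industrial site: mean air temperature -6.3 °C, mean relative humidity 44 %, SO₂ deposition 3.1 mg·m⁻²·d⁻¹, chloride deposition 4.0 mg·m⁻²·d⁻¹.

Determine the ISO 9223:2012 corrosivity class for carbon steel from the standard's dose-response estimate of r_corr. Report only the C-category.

C2

carbon steel: temperature factor f = +0.150·(-16.3) = -2.4450
  sulphur-dioxide contribution → 0.6665 μm/a
  chloride contribution → 0.7999 μm/a
  total first-year rate 1.466 μm/a
1.47 μm/a falls in (1.3, 25] for carbon steel → category C2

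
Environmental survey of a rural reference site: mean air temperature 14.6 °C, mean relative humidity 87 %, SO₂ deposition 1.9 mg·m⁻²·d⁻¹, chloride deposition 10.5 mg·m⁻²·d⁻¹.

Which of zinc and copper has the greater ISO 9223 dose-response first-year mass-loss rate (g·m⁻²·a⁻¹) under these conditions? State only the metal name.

copper

zinc: f(T) = -0.071·(T−10) [T>10 °C] = -0.3266
  Pd branch = 0.0129·Pd^0.44·e^(0.046·RH+f) = 0.6752 μm/a
  Cl⁻ term: 0.0175·10.5^0.57·exp(0.008·87+0.085·14.6) = 0.4638
  sum: 0.6752 + 0.4638 → r_corr = 1.139 μm/a
  mass loss = 1.139 μm/a × 7.14 g/cm³ = 8.133 g·m⁻²·a⁻¹
copper: T>10 °C ⇒ hinge -0.080·(14.6−10) = -0.3680
  SO₂ term: 0.0053·1.9^0.26·exp(0.059·87-0.3680) = 0.7348
  Cl⁻ term: 0.01025·10.5^0.27·exp(0.036·87+0.049·14.6) = 0.9065
  sum: 0.7348 + 0.9065 → r_corr = 1.641 μm/a
  mass loss = 1.641 μm/a × 8.96 g/cm³ = 14.71 g·m⁻²·a⁻¹
Ordering by g·m⁻²·a⁻¹: copper (14.7) > zinc (8.13)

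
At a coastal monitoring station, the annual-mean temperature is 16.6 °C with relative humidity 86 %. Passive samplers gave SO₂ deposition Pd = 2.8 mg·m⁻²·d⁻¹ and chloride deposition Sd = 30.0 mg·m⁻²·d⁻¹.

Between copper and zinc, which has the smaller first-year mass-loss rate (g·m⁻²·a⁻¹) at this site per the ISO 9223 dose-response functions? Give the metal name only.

copper: f(T) = -0.080·(T−10) [T>10 °C] = -0.5280
  SO₂ term: 0.0053·2.8^0.26·exp(0.059·86-0.5280) = 0.6529
  Cl⁻ term: 0.01025·30.0^0.27·exp(0.036·86+0.049·16.6) = 1.28
  sum: 0.6529 + 1.28 → r_corr = 1.933 μm/a
  mass loss = 1.933 μm/a × 8.96 g/cm³ = 17.32 g·m⁻²·a⁻¹
zinc: T>10 °C ⇒ hinge -0.071·(16.6−10) = -0.4686
  Pd branch = 0.0129·Pd^0.44·e^(0.046·RH+f) = 0.6636 μm/a
  Cl⁻ term: 0.0175·30.0^0.57·exp(0.008·86+0.085·16.6) = 0.9922
  sum: 0.6636 + 0.9922 → r_corr = 1.656 μm/a
  mass loss = 1.656 μm/a × 7.14 g/cm³ = 11.82 g·m⁻²·a⁻¹
Ordering by g·m⁻²·a⁻¹: copper (17.3) > zinc (11.8)

zinc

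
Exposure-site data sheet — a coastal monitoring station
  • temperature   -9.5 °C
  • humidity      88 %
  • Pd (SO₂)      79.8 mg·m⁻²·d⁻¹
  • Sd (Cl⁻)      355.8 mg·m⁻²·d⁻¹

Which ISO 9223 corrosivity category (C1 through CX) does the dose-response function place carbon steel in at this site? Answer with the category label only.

carbon steel: temperature factor f = +0.150·(-19.5) = -2.9250
  Pd branch = 1.77·Pd^0.52·e^(0.02·RH+f) = 5.383 μm/a
  Sd branch = 0.102·Sd^0.62·e^(0.033·RH+0.04·T) = 48.59 μm/a
  sum: 5.383 + 48.59 → r_corr = 53.97 μm/a
ISO 9223 Table 2 (carbon steel): 50 < 54 ≤ 80 μm/a ⇒ C4

C4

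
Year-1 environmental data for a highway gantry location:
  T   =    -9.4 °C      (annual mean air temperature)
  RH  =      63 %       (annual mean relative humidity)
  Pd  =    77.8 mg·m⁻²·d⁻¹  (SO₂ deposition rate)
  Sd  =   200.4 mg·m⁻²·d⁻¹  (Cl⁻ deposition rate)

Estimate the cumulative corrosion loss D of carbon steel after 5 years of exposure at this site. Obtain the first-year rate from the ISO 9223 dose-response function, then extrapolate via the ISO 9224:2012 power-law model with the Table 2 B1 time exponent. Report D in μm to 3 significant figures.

carbon steel: f(T) = +0.150·(T−10) [T≤10 °C] = -2.9100
  SO₂ term: 1.77·77.8^0.52·exp(0.02·63-2.9100) = 3.271
  Sd branch = 0.102·Sd^0.62·e^(0.033·RH+0.04·T) = 14.98 μm/a
  r_corr = 3.271 + 14.98 = 18.25 μm/a
Long-term exponent b (ISO 9224 Table 2, B1) = 0.523
  D(5) = 18.25 × 5^0.523 = 18.25 × 2.32 = 42.34 μm

D(5) = 42.3 μm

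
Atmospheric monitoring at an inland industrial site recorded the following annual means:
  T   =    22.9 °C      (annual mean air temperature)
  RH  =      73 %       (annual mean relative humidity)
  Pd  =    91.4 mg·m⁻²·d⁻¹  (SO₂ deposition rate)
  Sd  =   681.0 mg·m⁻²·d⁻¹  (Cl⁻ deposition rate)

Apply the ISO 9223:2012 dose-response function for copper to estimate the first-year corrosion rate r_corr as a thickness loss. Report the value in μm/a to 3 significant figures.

copper: f(T) = -0.080·(T−10) [T>10 °C] = -1.0320
  sulphur-dioxide contribution → 0.4534 μm/a
  chloride contribution → 2.537 μm/a
  total first-year rate 2.99 μm/a

r_corr = 2.99 μm/a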